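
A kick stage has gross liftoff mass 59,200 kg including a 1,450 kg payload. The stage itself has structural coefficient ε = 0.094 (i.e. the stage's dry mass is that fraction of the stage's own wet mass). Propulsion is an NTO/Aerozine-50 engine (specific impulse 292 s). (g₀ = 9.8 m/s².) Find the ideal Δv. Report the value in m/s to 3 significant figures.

Δv ≈ 6160 m/s

Stage wet mass = m₀ − payload = 59,200 − 1,450 = 57,750 kg.
Stage dry mass = ε × stage wet mass = 0.094 × 57,750 = 5,428.5 kg.
Burnout mass m_f = stage dry + payload = 5,428.5 + 1,450 = 6,878.5 kg.
v_e = Isp · g₀ = 292 × 9.8 = 2861.6 m/s.
Δv = v_e · ln(59,200/6,878.5) = 2861.6 × ln(8.607) = 2861.6 × 2.1525 ≈ 6160 m/s.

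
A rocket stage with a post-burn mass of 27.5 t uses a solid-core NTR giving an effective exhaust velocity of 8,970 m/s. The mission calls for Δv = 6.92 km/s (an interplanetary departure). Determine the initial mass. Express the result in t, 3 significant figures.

m₀/m_f = exp(Δv / v_e) = exp(6920 / 8970.0) = exp(0.7715) = 2.1629.
m₀ = m_f × 2.1629 = 27.5 × 2.1629 = 59.4798 t.

initial mass ≈ 59.5 t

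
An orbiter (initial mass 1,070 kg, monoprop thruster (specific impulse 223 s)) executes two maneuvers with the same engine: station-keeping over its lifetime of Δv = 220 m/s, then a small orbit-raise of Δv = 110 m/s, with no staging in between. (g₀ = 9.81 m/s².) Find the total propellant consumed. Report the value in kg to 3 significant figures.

total propellant consumed ≈ 150 kg

v_e = Isp · g₀ = 223 × 9.81 = 2187.6 m/s.
After the first burn: m = 1070 × exp(−220/2187.6) = 1070 × 0.90433 = 967.633 kg.
After the second burn: m = 967.633 × exp(−110/2187.6) = 967.633 × 0.95096 = 920.18 kg.
Total propellant = m₀ − m_final = 1070 − 920.18 = 149.82 kg.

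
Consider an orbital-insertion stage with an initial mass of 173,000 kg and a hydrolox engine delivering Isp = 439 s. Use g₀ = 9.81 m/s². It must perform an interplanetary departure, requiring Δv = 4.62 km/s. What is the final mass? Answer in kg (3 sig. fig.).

v_e = Isp · g₀ = 439 × 9.81 = 4306.6 m/s.
From the ideal rocket equation, m₀/m_f = exp(Δv / v_e) = exp(4620 / 4306.6) = exp(1.0728) = 2.9235.
m_f = m₀ / 2.9235 = 173,000 / 2.9235 = 59,175.6 kg.

final mass ≈ 59200 kg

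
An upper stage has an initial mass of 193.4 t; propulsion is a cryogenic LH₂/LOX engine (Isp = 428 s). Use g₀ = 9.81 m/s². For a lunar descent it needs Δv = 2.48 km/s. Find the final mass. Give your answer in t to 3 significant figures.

v_e = Isp · g₀ = 428 × 9.81 = 4198.7 m/s.
From the ideal rocket equation, m₀/m_f = exp(Δv / v_e) = exp(2480 / 4198.7) = exp(0.5907) = 1.8052.
m_f = m₀ / 1.8052 = 193.4 / 1.8052 = 107.135 t.

final mass ≈ 107 t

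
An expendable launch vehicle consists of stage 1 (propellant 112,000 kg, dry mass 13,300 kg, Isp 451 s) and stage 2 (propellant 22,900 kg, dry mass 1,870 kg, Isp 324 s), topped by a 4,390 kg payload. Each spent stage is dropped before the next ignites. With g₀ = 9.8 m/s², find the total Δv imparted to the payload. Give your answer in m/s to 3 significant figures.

Δv ≈ 10600 m/s

Ignition mass of stage 1 = 112,000+13,300 + 22,900+1,870 + 4,390 = 154,460 kg.
Stage 1: m₀ = 154,460 kg, m_f = 154,460 − 112,000 = 42,460 kg; Δv = 451×9.8×ln(3.638) = 4419.8×1.2914 ≈ 5708 m/s.
Stage 2: m₀ = 29,160 kg, m_f = 29,160 − 22,900 = 6,260 kg; Δv = 324×9.8×ln(4.658) = 3175.2×1.5386 ≈ 4885 m/s.
Total Δv = 5708 + 4885 = 10593 m/s.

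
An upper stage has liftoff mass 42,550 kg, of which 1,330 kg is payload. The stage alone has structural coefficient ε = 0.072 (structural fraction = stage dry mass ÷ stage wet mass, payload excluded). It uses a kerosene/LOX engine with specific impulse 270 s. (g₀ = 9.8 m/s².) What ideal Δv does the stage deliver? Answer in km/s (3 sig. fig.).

Stage wet mass = m₀ − payload = 42,550 − 1,330 = 41,220 kg.
Stage dry mass = ε × stage wet mass = 0.072 × 41,220 = 2,967.84 kg.
Burnout mass m_f = stage dry + payload = 2,967.84 + 1,330 = 4,297.84 kg.
v_e = Isp · g₀ = 270 × 9.8 = 2646.0 m/s.
Δv = v_e · ln(42,550/4,297.84) = 2646.0 × ln(9.9) = 2646.0 × 2.2926 ≈ 6066 m/s.

Δv ≈ 6.07 km/s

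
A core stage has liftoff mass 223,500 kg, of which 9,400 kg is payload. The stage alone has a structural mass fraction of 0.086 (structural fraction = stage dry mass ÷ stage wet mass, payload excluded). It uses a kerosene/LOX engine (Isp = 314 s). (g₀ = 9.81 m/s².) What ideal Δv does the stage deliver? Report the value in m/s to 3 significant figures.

Δv ≈ 6420 m/s

Stage wet mass = m₀ − payload = 223,500 − 9,400 = 214,100 kg.
Stage dry mass = ε × stage wet mass = 0.086 × 214,100 = 18,412.6 kg.
Burnout mass m_f = stage dry + payload = 18,412.6 + 9,400 = 27,812.6 kg.
v_e = Isp · g₀ = 314 × 9.81 = 3080.3 m/s.
Rocket equation: Δv = v_e · ln(223,500/27,812.6) = 3080.3 × ln(8.036) = 3080.3 × 2.0839 ≈ 6419 m/s.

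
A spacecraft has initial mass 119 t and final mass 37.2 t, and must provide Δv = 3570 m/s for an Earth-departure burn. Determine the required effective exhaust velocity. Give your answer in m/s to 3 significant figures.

v_e ≈ 3070 m/s

ln(m₀/m_f) = ln(119000/37200) = ln(3.199) = 1.1628.
Using Δv = v_e ln(m₀/m_f): v_e = Δv / ln(m₀/m_f) = 3570 / 1.1628 = 3070.1 m/s.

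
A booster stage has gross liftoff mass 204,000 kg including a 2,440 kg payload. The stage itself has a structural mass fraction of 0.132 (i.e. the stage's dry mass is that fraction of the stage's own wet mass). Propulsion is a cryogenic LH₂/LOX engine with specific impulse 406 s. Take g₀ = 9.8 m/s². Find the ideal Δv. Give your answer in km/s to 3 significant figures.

Stage wet mass = m₀ − payload = 204,000 − 2,440 = 201,560 kg.
Stage dry mass = ε × stage wet mass = 0.132 × 201,560 = 26,605.9 kg.
Burnout mass m_f = stage dry + payload = 26,605.9 + 2,440 = 29,045.9 kg.
v_e = Isp · g₀ = 406 × 9.8 = 3978.8 m/s.
Δv = v_e · ln(204,000/29,045.9) = 3978.8 × ln(7.023) = 3978.8 × 1.9492 ≈ 7756 m/s.

Δv ≈ 7.76 km/s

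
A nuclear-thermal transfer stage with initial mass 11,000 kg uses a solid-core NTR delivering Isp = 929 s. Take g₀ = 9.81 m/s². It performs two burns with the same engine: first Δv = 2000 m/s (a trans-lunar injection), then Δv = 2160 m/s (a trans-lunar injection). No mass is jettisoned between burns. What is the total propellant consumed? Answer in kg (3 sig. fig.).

total propellant consumed ≈ 4030 kg

v_e = Isp · g₀ = 929 × 9.81 = 9113.5 m/s.
After the first burn: m = 11000 × exp(−2000/9113.5) = 11000 × 0.80296 = 8,832.56 kg.
After the second burn: m = 8,832.56 × exp(−2160/9113.5) = 8,832.56 × 0.78898 = 6,968.71 kg.
Total propellant = m₀ − m_final = 11000 − 6,968.71 = 4,031.29 kg.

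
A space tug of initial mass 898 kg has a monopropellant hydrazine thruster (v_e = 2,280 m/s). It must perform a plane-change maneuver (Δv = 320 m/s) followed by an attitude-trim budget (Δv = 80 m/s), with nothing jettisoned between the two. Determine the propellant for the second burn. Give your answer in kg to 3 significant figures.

After the first burn: m = 898 × exp(−320/2280.0) = 898 × 0.86905 = 780.407 kg.
After the second burn: m = 780.407 × exp(−80/2280.0) = 780.407 × 0.96552 = 753.499 kg.
Second-burn propellant = 780.407 − 753.499 = 26.908 kg.

propellant for the second burn ≈ 26.9 kg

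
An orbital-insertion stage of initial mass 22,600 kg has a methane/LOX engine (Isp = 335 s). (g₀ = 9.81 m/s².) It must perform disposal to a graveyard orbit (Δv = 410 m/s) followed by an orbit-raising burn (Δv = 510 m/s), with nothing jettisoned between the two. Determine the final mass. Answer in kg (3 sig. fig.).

final mass ≈ 17100 kg

v_e = Isp · g₀ = 335 × 9.81 = 3286.4 m/s.
After the first burn: m = 22600 × exp(−410/3286.4) = 22600 × 0.88271 = 19,949.2 kg.
After the second burn: m = 19,949.2 × exp(−510/3286.4) = 19,949.2 × 0.85625 = 17,081.5 kg.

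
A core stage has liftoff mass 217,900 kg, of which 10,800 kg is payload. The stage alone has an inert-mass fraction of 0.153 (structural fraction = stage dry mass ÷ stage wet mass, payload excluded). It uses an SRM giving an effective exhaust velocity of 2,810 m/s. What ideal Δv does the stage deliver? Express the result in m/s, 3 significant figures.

Stage wet mass = m₀ − payload = 217,900 − 10,800 = 207,100 kg.
Stage dry mass = ε × stage wet mass = 0.153 × 207,100 = 31,686.3 kg.
Burnout mass m_f = stage dry + payload = 31,686.3 + 10,800 = 42,486.3 kg.
By the Tsiolkovsky rocket equation, Δv = v_e · ln(217,900/42,486.3) = 2810.0 × ln(5.129) = 2810.0 × 1.6349 ≈ 4594 m/s.

Δv ≈ 4590 m/s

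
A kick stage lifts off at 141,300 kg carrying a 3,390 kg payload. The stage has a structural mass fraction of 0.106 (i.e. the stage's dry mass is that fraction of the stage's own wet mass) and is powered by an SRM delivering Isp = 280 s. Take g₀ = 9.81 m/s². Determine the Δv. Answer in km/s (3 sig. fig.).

Stage wet mass = m₀ − payload = 141,300 − 3,390 = 137,910 kg.
Stage dry mass = ε × stage wet mass = 0.106 × 137,910 = 14,618.5 kg.
Burnout mass m_f = stage dry + payload = 14,618.5 + 3,390 = 18,008.5 kg.
v_e = Isp · g₀ = 280 × 9.81 = 2746.8 m/s.
Δv = v_e · ln(141,300/18,008.5) = 2746.8 × ln(7.846) = 2746.8 × 2.0600 ≈ 5659 m/s.

Δv ≈ 5.66 km/s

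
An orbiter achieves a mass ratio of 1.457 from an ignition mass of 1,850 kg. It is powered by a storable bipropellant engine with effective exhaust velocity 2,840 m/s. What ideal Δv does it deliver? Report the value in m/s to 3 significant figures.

Δv ≈ 1070 m/s

From the ideal rocket equation, Δv = v_e · ln(1.457) = 2840.0 × 0.3764 ≈ 1068.9 m/s.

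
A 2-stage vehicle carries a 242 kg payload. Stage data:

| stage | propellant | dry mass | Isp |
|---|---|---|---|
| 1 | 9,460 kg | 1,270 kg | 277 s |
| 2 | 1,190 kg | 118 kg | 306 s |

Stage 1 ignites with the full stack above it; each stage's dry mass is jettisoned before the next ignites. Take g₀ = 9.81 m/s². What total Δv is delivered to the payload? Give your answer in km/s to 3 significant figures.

Ignition mass of stage 1 = 9,460+1,270 + 1,190+118 + 242 = 12,280 kg.
Stage 1: m₀ = 12,280 kg, m_f = 12,280 − 9,460 = 2,820 kg; Δv = 277×9.81×ln(4.355) = 2717.4×1.4712 ≈ 3998 m/s.
Stage 2: m₀ = 1,550 kg, m_f = 1,550 − 1,190 = 360 kg; Δv = 306×9.81×ln(4.306) = 3001.9×1.4599 ≈ 4382 m/s.
Total Δv = 3998 + 4382 = 8380 m/s.

Δv ≈ 8.38 km/s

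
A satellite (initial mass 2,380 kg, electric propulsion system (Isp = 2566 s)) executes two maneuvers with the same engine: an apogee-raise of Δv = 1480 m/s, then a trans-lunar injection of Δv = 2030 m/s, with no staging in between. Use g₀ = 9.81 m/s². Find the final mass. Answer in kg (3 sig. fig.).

v_e = Isp · g₀ = 2566 × 9.81 = 25172.5 m/s.
After the first burn: m = 2380 × exp(−1480/25172.5) = 2380 × 0.94290 = 2,244.1 kg.
After the second burn: m = 2,244.1 × exp(−2030/25172.5) = 2,244.1 × 0.92252 = 2,070.23 kg.

final mass ≈ 2070 kg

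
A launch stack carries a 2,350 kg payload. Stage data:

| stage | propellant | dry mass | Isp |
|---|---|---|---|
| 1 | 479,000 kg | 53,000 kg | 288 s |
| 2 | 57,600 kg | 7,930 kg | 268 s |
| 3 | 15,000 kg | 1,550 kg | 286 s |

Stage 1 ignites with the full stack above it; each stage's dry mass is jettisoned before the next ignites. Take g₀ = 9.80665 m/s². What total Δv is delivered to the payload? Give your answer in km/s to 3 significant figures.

Δv ≈ 11.7 km/s

Ignition mass of stage 1 = 479,000+53,000 + 57,600+7,930 + 15,000+1,550 + 2,350 = 616,430 kg.
Stage 1: m₀ = 616,430 kg, m_f = 616,430 − 479,000 = 137,430 kg; Δv = 288×9.80665×ln(4.485) = 2824.3×1.5008 ≈ 4239 m/s.
Stage 2: m₀ = 84,430 kg, m_f = 84,430 − 57,600 = 26,830 kg; Δv = 268×9.80665×ln(3.147) = 2628.2×1.1464 ≈ 3013 m/s.
Stage 3: m₀ = 18,900 kg, m_f = 18,900 − 15,000 = 3,900 kg; Δv = 286×9.80665×ln(4.846) = 2804.7×1.5782 ≈ 4426 m/s.
Total Δv = 4239 + 3013 + 4426 = 11678 m/s.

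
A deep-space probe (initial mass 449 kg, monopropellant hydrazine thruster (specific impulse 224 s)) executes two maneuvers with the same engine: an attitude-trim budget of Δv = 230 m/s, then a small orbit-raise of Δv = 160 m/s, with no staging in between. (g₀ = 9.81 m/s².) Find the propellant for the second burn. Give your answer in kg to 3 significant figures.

v_e = Isp · g₀ = 224 × 9.81 = 2197.4 m/s.
After the first burn: m = 449 × exp(−230/2197.4) = 449 × 0.90062 = 404.378 kg.
After the second burn: m = 404.378 × exp(−160/2197.4) = 404.378 × 0.92978 = 375.983 kg.
Second-burn propellant = 404.378 − 375.983 = 28.395 kg.

propellant for the second burn ≈ 28.4 kg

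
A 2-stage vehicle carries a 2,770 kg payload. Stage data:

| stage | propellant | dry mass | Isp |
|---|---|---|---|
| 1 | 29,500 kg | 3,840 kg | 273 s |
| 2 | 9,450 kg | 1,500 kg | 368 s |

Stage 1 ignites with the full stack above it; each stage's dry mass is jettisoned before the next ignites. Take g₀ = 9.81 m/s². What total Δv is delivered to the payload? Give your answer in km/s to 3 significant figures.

Δv ≈ 6.85 km/s

Ignition mass of stage 1 = 29,500+3,840 + 9,450+1,500 + 2,770 = 47,060 kg.
Stage 1: m₀ = 47,060 kg, m_f = 47,060 − 29,500 = 17,560 kg; Δv = 273×9.81×ln(2.68) = 2678.1×0.9858 ≈ 2640 m/s.
Stage 2: m₀ = 13,720 kg, m_f = 13,720 − 9,450 = 4,270 kg; Δv = 368×9.81×ln(3.213) = 3610.1×1.1672 ≈ 4214 m/s.
Total Δv = 2640 + 4214 = 6854 m/s.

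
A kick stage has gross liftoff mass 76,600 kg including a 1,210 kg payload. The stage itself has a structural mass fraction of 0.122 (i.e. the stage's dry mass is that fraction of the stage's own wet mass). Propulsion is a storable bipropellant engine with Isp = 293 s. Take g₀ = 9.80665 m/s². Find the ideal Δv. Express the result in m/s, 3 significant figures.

Stage wet mass = m₀ − payload = 76,600 − 1,210 = 75,390 kg.
Stage dry mass = ε × stage wet mass = 0.122 × 75,390 = 9,197.58 kg.
Burnout mass m_f = stage dry + payload = 9,197.58 + 1,210 = 10,407.58 kg.
v_e = Isp · g₀ = 293 × 9.80665 = 2873.3 m/s.
Δv = v_e · ln(76,600/10,407.58) = 2873.3 × ln(7.36) = 2873.3 × 1.9961 ≈ 5735 m/s.

Δv ≈ 5740 m/s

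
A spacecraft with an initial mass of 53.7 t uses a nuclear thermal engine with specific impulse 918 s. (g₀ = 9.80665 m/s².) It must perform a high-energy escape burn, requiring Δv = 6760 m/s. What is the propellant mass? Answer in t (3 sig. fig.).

propellant mass ≈ 28.4 t

v_e = Isp · g₀ = 918 × 9.80665 = 9002.5 m/s.
m₀/m_f = exp(Δv / v_e) = exp(6760 / 9002.5) = exp(0.7509) = 2.1189.
m_f = 53.7 / 2.1189 = 25.3433 t, so propellant = m₀ − m_f = 53.7 − 25.3433 = 28.3567 t.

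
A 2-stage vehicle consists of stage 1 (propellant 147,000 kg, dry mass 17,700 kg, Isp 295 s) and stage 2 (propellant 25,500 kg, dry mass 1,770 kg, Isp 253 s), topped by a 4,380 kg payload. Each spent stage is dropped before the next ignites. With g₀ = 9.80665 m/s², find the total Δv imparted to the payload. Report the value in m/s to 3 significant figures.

Δv ≈ 8060 m/s

Ignition mass of stage 1 = 147,000+17,700 + 25,500+1,770 + 4,380 = 196,350 kg.
Stage 1: m₀ = 196,350 kg, m_f = 196,350 − 147,000 = 49,350 kg; Δv = 295×9.80665×ln(3.979) = 2893.0×1.3810 ≈ 3995 m/s.
Stage 2: m₀ = 31,650 kg, m_f = 31,650 − 25,500 = 6,150 kg; Δv = 253×9.80665×ln(5.146) = 2481.1×1.6383 ≈ 4065 m/s.
Total Δv = 3995 + 4065 = 8060 m/s.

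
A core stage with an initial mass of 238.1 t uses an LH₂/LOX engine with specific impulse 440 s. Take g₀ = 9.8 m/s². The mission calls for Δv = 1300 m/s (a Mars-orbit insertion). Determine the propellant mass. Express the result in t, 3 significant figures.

propellant mass ≈ 62.0 t

v_e = Isp · g₀ = 440 × 9.8 = 4312.0 m/s.
m₀/m_f = exp(Δv / v_e) = exp(1300 / 4312.0) = exp(0.3015) = 1.3519.
m_f = 238.1 / 1.3519 = 176.122 t, so propellant = m₀ − m_f = 238.1 − 176.122 = 61.978 t.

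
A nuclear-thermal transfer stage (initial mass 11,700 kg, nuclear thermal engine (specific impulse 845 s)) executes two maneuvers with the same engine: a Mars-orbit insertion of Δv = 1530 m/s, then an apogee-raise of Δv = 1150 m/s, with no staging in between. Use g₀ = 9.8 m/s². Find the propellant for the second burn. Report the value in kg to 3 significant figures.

propellant for the second burn ≈ 1260 kg

v_e = Isp · g₀ = 845 × 9.8 = 8281.0 m/s.
After the first burn: m = 11700 × exp(−1530/8281.0) = 11700 × 0.83130 = 9,726.21 kg.
After the second burn: m = 9,726.21 × exp(−1150/8281.0) = 9,726.21 × 0.87034 = 8,465.11 kg.
Second-burn propellant = 9,726.21 − 8,465.11 = 1,261.1 kg.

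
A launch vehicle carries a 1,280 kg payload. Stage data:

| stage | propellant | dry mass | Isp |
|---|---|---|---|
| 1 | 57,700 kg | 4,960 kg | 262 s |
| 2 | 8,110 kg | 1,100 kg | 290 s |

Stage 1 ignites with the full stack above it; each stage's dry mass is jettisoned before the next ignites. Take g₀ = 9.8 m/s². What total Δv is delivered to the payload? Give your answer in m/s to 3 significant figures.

Ignition mass of stage 1 = 57,700+4,960 + 8,110+1,100 + 1,280 = 73,150 kg.
Stage 1: m₀ = 73,150 kg, m_f = 73,150 − 57,700 = 15,450 kg; Δv = 262×9.8×ln(4.735) = 2567.6×1.5549 ≈ 3992 m/s.
Stage 2: m₀ = 10,490 kg, m_f = 10,490 − 8,110 = 2,380 kg; Δv = 290×9.8×ln(4.408) = 2842.0×1.4833 ≈ 4216 m/s.
Total Δv = 3992 + 4216 = 8208 m/s.

Δv ≈ 8210 m/s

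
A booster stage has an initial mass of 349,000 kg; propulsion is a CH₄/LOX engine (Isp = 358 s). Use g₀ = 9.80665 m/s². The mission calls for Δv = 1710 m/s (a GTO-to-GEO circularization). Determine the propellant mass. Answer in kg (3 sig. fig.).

propellant mass ≈ 135000 kg

v_e = Isp · g₀ = 358 × 9.80665 = 3510.8 m/s.
Rocket equation: m₀/m_f = exp(Δv / v_e) = exp(1710 / 3510.8) = exp(0.4871) = 1.6275.
m_f = 349,000 / 1.6275 = 214,439 kg, so propellant = m₀ − m_f = 349,000 − 214,439 = 134,561 kg.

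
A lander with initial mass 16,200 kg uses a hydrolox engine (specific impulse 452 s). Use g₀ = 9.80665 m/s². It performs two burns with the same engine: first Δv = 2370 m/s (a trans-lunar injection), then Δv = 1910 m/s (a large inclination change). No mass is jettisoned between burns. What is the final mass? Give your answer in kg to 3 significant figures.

final mass ≈ 6170 kg

v_e = Isp · g₀ = 452 × 9.80665 = 4432.6 m/s.
After the first burn: m = 16200 × exp(−2370/4432.6) = 16200 × 0.58586 = 9,490.93 kg.
After the second burn: m = 9,490.93 × exp(−1910/4432.6) = 9,490.93 × 0.64993 = 6,168.44 kg.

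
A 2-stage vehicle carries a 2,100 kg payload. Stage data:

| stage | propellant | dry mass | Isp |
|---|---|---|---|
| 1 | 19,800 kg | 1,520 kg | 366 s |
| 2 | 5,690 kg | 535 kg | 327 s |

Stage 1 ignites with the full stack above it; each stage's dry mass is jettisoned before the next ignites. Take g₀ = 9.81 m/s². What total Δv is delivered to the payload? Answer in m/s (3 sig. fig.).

Δv ≈ 7650 m/s

Ignition mass of stage 1 = 19,800+1,520 + 5,690+535 + 2,100 = 29,645 kg.
Stage 1: m₀ = 29,645 kg, m_f = 29,645 − 19,800 = 9,845 kg; Δv = 366×9.81×ln(3.011) = 3590.5×1.1023 ≈ 3958 m/s.
Stage 2: m₀ = 8,325 kg, m_f = 8,325 − 5,690 = 2,635 kg; Δv = 327×9.81×ln(3.159) = 3207.9×1.1504 ≈ 3690 m/s.
Total Δv = 3958 + 3690 = 7648 m/s.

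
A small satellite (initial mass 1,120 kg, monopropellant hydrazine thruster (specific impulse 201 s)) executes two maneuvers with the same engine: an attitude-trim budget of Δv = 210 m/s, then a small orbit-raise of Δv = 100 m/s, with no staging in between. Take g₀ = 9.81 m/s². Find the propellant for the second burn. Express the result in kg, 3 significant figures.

v_e = Isp · g₀ = 201 × 9.81 = 1971.8 m/s.
After the first burn: m = 1120 × exp(−210/1971.8) = 1120 × 0.89897 = 1,006.85 kg.
After the second burn: m = 1,006.85 × exp(−100/1971.8) = 1,006.85 × 0.95055 = 957.061 kg.
Second-burn propellant = 1,006.85 − 957.061 = 49.789 kg.

propellant for the second burn ≈ 49.8 kg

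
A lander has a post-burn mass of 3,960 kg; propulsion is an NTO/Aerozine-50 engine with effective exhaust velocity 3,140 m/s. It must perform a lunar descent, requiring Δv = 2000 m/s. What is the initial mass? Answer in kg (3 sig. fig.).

initial mass ≈ 7490 kg

By the Tsiolkovsky rocket equation, m₀/m_f = exp(Δv / v_e) = exp(2000 / 3140.0) = exp(0.6369) = 1.8907.
m₀ = m_f × 1.8907 = 3,960 × 1.8907 = 7,487.17 kg.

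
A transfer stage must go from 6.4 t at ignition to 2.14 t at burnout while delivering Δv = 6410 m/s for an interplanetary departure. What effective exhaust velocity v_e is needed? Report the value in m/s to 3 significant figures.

v_e ≈ 5850 m/s

ln(m₀/m_f) = ln(6400/2140) = ln(2.991) = 1.0955.
Rocket equation: v_e = Δv / ln(m₀/m_f) = 6410 / 1.0955 = 5851.3 m/s.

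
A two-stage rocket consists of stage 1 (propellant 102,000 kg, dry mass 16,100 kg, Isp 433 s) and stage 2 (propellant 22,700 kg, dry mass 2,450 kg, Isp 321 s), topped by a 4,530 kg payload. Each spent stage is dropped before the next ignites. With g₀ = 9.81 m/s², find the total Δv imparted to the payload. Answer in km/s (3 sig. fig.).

Δv ≈ 9.54 km/s

Ignition mass of stage 1 = 102,000+16,100 + 22,700+2,450 + 4,530 = 147,780 kg.
Stage 1: m₀ = 147,780 kg, m_f = 147,780 − 102,000 = 45,780 kg; Δv = 433×9.81×ln(3.228) = 4247.7×1.1719 ≈ 4978 m/s.
Stage 2: m₀ = 29,680 kg, m_f = 29,680 − 22,700 = 6,980 kg; Δv = 321×9.81×ln(4.252) = 3149.0×1.4474 ≈ 4558 m/s.
Total Δv = 4978 + 4558 = 9536 m/s.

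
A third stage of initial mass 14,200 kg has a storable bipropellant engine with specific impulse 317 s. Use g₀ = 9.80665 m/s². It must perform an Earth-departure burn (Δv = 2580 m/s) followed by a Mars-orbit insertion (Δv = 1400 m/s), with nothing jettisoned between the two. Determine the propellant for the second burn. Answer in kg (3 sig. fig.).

v_e = Isp · g₀ = 317 × 9.80665 = 3108.7 m/s.
After the first burn: m = 14200 × exp(−2580/3108.7) = 14200 × 0.43608 = 6,192.34 kg.
After the second burn: m = 6,192.34 × exp(−1400/3108.7) = 6,192.34 × 0.63741 = 3,947.06 kg.
Second-burn propellant = 6,192.34 − 3,947.06 = 2,245.28 kg.

propellant for the second burn ≈ 2250 kg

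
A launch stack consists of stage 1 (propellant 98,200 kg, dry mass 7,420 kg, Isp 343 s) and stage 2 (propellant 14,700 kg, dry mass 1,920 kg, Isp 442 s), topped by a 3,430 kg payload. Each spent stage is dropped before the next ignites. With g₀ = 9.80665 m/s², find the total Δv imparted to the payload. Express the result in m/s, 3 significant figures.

Ignition mass of stage 1 = 98,200+7,420 + 14,700+1,920 + 3,430 = 125,670 kg.
Stage 1: m₀ = 125,670 kg, m_f = 125,670 − 98,200 = 27,470 kg; Δv = 343×9.80665×ln(4.575) = 3363.7×1.5206 ≈ 5115 m/s.
Stage 2: m₀ = 20,050 kg, m_f = 20,050 − 14,700 = 5,350 kg; Δv = 442×9.80665×ln(3.748) = 4334.5×1.3211 ≈ 5727 m/s.
Total Δv = 5115 + 5727 = 10842 m/s.

Δv ≈ 10800 m/s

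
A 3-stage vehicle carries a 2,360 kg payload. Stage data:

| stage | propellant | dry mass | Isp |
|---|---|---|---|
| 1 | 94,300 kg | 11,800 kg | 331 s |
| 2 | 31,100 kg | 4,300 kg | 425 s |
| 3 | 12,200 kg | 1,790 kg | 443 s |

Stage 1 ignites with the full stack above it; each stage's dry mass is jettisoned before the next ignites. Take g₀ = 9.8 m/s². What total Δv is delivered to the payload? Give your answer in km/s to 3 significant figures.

Δv ≈ 12.7 km/s

Ignition mass of stage 1 = 94,300+11,800 + 31,100+4,300 + 12,200+1,790 + 2,360 = 157,850 kg.
Stage 1: m₀ = 157,850 kg, m_f = 157,850 − 94,300 = 63,550 kg; Δv = 331×9.8×ln(2.484) = 3243.8×0.9098 ≈ 2951 m/s.
Stage 2: m₀ = 51,750 kg, m_f = 51,750 − 31,100 = 20,650 kg; Δv = 425×9.8×ln(2.506) = 4165.0×0.9187 ≈ 3826 m/s.
Stage 3: m₀ = 16,350 kg, m_f = 16,350 − 12,200 = 4,150 kg; Δv = 443×9.8×ln(3.94) = 4341.4×1.3711 ≈ 5953 m/s.
Total Δv = 2951 + 3826 + 5953 = 12730 m/s.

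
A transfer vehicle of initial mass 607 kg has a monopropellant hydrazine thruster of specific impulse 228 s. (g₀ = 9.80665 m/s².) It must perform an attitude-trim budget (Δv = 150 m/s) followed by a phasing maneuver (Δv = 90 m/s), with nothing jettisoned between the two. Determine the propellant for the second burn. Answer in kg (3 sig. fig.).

v_e = Isp · g₀ = 228 × 9.80665 = 2235.9 m/s.
After the first burn: m = 607 × exp(−150/2235.9) = 607 × 0.93511 = 567.612 kg.
After the second burn: m = 567.612 × exp(−90/2235.9) = 567.612 × 0.96055 = 545.22 kg.
Second-burn propellant = 567.612 − 545.22 = 22.392 kg.

propellant for the second burn ≈ 22.4 kg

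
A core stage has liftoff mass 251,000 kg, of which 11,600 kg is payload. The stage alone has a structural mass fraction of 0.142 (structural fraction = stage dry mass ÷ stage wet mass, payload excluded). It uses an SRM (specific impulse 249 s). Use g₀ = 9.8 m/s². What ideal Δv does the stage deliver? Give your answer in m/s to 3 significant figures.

Stage wet mass = m₀ − payload = 251,000 − 11,600 = 239,400 kg.
Stage dry mass = ε × stage wet mass = 0.142 × 239,400 = 33,994.8 kg.
Burnout mass m_f = stage dry + payload = 33,994.8 + 11,600 = 45,594.8 kg.
v_e = Isp · g₀ = 249 × 9.8 = 2440.2 m/s.
Δv = v_e · ln(251,000/45,594.8) = 2440.2 × ln(5.505) = 2440.2 × 1.7057 ≈ 4162 m/s.

Δv ≈ 4160 m/s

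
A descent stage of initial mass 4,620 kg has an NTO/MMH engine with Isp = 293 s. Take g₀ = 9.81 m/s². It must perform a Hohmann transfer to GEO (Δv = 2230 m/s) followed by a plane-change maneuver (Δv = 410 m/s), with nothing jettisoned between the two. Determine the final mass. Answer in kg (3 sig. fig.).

v_e = Isp · g₀ = 293 × 9.81 = 2874.3 m/s.
After the first burn: m = 4620 × exp(−2230/2874.3) = 4620 × 0.46032 = 2,126.68 kg.
After the second burn: m = 2,126.68 × exp(−410/2874.3) = 2,126.68 × 0.86706 = 1,843.96 kg.

final mass ≈ 1840 kg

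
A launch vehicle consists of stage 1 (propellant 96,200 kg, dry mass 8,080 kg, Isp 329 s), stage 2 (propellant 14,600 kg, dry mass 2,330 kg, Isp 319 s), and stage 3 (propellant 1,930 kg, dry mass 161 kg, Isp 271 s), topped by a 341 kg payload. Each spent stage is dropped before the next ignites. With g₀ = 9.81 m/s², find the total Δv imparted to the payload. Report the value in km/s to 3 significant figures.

Δv ≈ 13.4 km/s

Ignition mass of stage 1 = 96,200+8,080 + 14,600+2,330 + 1,930+161 + 341 = 123,642 kg.
Stage 1: m₀ = 123,642 kg, m_f = 123,642 − 96,200 = 27,442 kg; Δv = 329×9.81×ln(4.506) = 3227.5×1.5053 ≈ 4858 m/s.
Stage 2: m₀ = 19,362 kg, m_f = 19,362 − 14,600 = 4,762 kg; Δv = 319×9.81×ln(4.066) = 3129.4×1.4026 ≈ 4389 m/s.
Stage 3: m₀ = 2,432 kg, m_f = 2,432 − 1,930 = 502 kg; Δv = 271×9.81×ln(4.845) = 2658.5×1.5779 ≈ 4195 m/s.
Total Δv = 4858 + 4389 + 4195 = 13442 m/s.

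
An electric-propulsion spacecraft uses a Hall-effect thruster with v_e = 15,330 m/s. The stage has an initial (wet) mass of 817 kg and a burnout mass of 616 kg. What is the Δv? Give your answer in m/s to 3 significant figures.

Using Δv = v_e ln(m₀/m_f): Δv = v_e · ln(m₀/m_f) = 15330.0 × ln(1.326) = 15330.0 × 0.2824 ≈ 4329.1 m/s.

Δv ≈ 4330 m/s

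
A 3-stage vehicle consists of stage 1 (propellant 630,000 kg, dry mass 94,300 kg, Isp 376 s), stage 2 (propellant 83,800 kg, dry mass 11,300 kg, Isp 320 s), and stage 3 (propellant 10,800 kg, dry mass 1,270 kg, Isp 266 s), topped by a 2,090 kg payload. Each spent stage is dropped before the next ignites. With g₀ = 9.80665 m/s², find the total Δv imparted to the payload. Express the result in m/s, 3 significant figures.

Δv ≈ 13500 m/s

Ignition mass of stage 1 = 630,000+94,300 + 83,800+11,300 + 10,800+1,270 + 2,090 = 833,560 kg.
Stage 1: m₀ = 833,560 kg, m_f = 833,560 − 630,000 = 203,560 kg; Δv = 376×9.80665×ln(4.095) = 3687.3×1.4097 ≈ 5198 m/s.
Stage 2: m₀ = 109,260 kg, m_f = 109,260 − 83,800 = 25,460 kg; Δv = 320×9.80665×ln(4.291) = 3138.1×1.4566 ≈ 4571 m/s.
Stage 3: m₀ = 14,160 kg, m_f = 14,160 − 10,800 = 3,360 kg; Δv = 266×9.80665×ln(4.214) = 2608.6×1.4385 ≈ 3752 m/s.
Total Δv = 5198 + 4571 + 3752 = 13521 m/s.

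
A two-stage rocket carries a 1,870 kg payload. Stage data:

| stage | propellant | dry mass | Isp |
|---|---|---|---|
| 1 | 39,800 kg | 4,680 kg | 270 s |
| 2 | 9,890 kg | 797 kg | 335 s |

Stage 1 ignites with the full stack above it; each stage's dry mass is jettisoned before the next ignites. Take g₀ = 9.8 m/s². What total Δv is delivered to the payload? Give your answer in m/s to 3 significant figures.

Ignition mass of stage 1 = 39,800+4,680 + 9,890+797 + 1,870 = 57,037 kg.
Stage 1: m₀ = 57,037 kg, m_f = 57,037 − 39,800 = 17,237 kg; Δv = 270×9.8×ln(3.309) = 2646.0×1.1966 ≈ 3166 m/s.
Stage 2: m₀ = 12,557 kg, m_f = 12,557 − 9,890 = 2,667 kg; Δv = 335×9.8×ln(4.708) = 3283.0×1.5493 ≈ 5086 m/s.
Total Δv = 3166 + 5086 = 8252 m/s.

Δv ≈ 8250 m/s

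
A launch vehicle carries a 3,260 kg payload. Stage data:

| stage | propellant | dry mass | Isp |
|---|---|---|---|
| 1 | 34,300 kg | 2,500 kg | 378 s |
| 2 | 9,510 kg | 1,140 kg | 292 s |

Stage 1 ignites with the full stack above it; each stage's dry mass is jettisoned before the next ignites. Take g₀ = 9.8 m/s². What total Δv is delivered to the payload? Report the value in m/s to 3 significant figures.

Ignition mass of stage 1 = 34,300+2,500 + 9,510+1,140 + 3,260 = 50,710 kg.
Stage 1: m₀ = 50,710 kg, m_f = 50,710 − 34,300 = 16,410 kg; Δv = 378×9.8×ln(3.09) = 3704.4×1.1282 ≈ 4179 m/s.
Stage 2: m₀ = 13,910 kg, m_f = 13,910 − 9,510 = 4,400 kg; Δv = 292×9.8×ln(3.161) = 2861.6×1.1510 ≈ 3294 m/s.
Total Δv = 4179 + 3294 = 7473 m/s.

Δv ≈ 7470 m/s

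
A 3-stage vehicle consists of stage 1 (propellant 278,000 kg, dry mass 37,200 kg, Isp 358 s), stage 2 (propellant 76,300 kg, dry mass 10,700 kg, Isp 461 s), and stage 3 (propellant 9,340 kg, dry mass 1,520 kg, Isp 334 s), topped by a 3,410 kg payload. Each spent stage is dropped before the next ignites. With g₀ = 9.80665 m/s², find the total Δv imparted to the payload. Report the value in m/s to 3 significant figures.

Δv ≈ 13700 m/s

Ignition mass of stage 1 = 278,000+37,200 + 76,300+10,700 + 9,340+1,520 + 3,410 = 416,470 kg.
Stage 1: m₀ = 416,470 kg, m_f = 416,470 − 278,000 = 138,470 kg; Δv = 358×9.80665×ln(3.008) = 3510.8×1.1012 ≈ 3866 m/s.
Stage 2: m₀ = 101,270 kg, m_f = 101,270 − 76,300 = 24,970 kg; Δv = 461×9.80665×ln(4.056) = 4520.9×1.4001 ≈ 6330 m/s.
Stage 3: m₀ = 14,270 kg, m_f = 14,270 − 9,340 = 4,930 kg; Δv = 334×9.80665×ln(2.895) = 3275.4×1.0628 ≈ 3481 m/s.
Total Δv = 3866 + 6330 + 3481 = 13677 m/s.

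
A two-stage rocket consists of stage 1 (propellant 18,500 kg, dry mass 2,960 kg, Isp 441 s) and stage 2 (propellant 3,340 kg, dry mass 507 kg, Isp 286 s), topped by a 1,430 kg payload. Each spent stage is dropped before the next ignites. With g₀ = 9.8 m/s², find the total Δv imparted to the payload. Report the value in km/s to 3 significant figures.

Ignition mass of stage 1 = 18,500+2,960 + 3,340+507 + 1,430 = 26,737 kg.
Stage 1: m₀ = 26,737 kg, m_f = 26,737 − 18,500 = 8,237 kg; Δv = 441×9.8×ln(3.246) = 4321.8×1.1774 ≈ 5089 m/s.
Stage 2: m₀ = 5,277 kg, m_f = 5,277 − 3,340 = 1,937 kg; Δv = 286×9.8×ln(2.724) = 2802.8×1.0022 ≈ 2809 m/s.
Total Δv = 5089 + 2809 = 7898 m/s.

Δv ≈ 7.90 km/s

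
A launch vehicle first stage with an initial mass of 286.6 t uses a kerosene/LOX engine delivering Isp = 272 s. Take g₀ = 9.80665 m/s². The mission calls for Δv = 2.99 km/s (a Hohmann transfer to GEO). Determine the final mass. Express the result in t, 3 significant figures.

v_e = Isp · g₀ = 272 × 9.80665 = 2667.4 m/s.
m₀/m_f = exp(Δv / v_e) = exp(2990 / 2667.4) = exp(1.1209) = 3.0677.
m_f = m₀ / 3.0677 = 286.6 / 3.0677 = 93.425 t.

final mass ≈ 93.4 t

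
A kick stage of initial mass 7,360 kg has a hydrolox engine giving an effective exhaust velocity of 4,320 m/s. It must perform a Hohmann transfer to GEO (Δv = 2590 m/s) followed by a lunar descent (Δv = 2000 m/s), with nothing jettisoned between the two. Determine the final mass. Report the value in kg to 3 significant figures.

After the first burn: m = 7360 × exp(−2590/4320.0) = 7360 × 0.54907 = 4,041.16 kg.
After the second burn: m = 4,041.16 × exp(−2000/4320.0) = 4,041.16 × 0.62942 = 2,543.59 kg.

final mass ≈ 2540 kg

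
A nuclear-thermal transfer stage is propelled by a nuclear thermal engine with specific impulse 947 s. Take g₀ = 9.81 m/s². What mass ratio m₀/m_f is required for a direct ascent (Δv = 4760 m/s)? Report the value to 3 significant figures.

mass ratio ≈ 1.67

v_e = Isp · g₀ = 947 × 9.81 = 9290.1 m/s.
By the Tsiolkovsky rocket equation, m₀/m_f = exp(Δv / v_e) = exp(4760 / 9290.1) = exp(0.5124) = 1.6693.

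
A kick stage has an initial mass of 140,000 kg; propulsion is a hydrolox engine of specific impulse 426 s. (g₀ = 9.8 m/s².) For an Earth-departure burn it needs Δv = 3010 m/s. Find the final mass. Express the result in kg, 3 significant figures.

v_e = Isp · g₀ = 426 × 9.8 = 4174.8 m/s.
m₀/m_f = exp(Δv / v_e) = exp(3010 / 4174.8) = exp(0.7210) = 2.0565.
m_f = m₀ / 2.0565 = 140,000 / 2.0565 = 68,076.8 kg.

final mass ≈ 68100 kg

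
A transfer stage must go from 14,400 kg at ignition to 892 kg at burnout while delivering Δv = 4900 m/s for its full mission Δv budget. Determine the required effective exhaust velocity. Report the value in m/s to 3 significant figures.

v_e ≈ 1760 m/s

ln(m₀/m_f) = ln(14400/892) = ln(16.14) = 2.7815.
Rocket equation: v_e = Δv / ln(m₀/m_f) = 4900 / 2.7815 = 1761.6 m/s.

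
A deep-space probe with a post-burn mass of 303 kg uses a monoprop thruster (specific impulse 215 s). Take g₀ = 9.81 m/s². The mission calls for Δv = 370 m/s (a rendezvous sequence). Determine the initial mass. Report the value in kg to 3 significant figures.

v_e = Isp · g₀ = 215 × 9.81 = 2109.2 m/s.
m₀/m_f = exp(Δv / v_e) = exp(370 / 2109.2) = exp(0.1754) = 1.1918.
m₀ = m_f × 1.1918 = 303 × 1.1918 = 361.115 kg.

initial mass ≈ 361 kg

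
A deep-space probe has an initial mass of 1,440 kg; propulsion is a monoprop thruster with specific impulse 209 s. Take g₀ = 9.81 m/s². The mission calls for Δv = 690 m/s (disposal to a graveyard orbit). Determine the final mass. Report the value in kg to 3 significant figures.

v_e = Isp · g₀ = 209 × 9.81 = 2050.3 m/s.
Using Δv = v_e ln(m₀/m_f): m₀/m_f = exp(Δv / v_e) = exp(690 / 2050.3) = exp(0.3365) = 1.4001.
m_f = m₀ / 1.4001 = 1,440 / 1.4001 = 1,028.5 kg.

final mass ≈ 1030 kg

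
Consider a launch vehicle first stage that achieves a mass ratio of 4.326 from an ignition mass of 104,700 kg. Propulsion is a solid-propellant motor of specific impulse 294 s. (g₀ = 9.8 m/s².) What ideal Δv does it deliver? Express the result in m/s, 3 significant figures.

v_e = Isp · g₀ = 294 × 9.8 = 2881.2 m/s.
Δv = v_e · ln(4.326) = 2881.2 × 1.4646 ≈ 4219.9 m/s.

Δv ≈ 4220 m/s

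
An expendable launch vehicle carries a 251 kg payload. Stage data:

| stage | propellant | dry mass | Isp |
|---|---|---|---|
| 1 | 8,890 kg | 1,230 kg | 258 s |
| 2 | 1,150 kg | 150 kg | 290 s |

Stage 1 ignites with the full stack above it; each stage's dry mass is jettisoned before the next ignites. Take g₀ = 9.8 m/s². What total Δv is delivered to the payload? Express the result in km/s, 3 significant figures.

Δv ≈ 7.47 km/s

Ignition mass of stage 1 = 8,890+1,230 + 1,150+150 + 251 = 11,671 kg.
Stage 1: m₀ = 11,671 kg, m_f = 11,671 − 8,890 = 2,781 kg; Δv = 258×9.8×ln(4.197) = 2528.4×1.4343 ≈ 3626 m/s.
Stage 2: m₀ = 1,551 kg, m_f = 1,551 − 1,150 = 401 kg; Δv = 290×9.8×ln(3.868) = 2842.0×1.3527 ≈ 3844 m/s.
Total Δv = 3626 + 3844 = 7470 m/s.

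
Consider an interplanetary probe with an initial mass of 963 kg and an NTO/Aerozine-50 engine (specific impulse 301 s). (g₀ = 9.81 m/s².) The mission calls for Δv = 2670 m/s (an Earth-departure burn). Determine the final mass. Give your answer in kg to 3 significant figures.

v_e = Isp · g₀ = 301 × 9.81 = 2952.8 m/s.
By the Tsiolkovsky rocket equation, m₀/m_f = exp(Δv / v_e) = exp(2670 / 2952.8) = exp(0.9042) = 2.4700.
m_f = m₀ / 2.4700 = 963 / 2.4700 = 389.879 kg.

final mass ≈ 390 kg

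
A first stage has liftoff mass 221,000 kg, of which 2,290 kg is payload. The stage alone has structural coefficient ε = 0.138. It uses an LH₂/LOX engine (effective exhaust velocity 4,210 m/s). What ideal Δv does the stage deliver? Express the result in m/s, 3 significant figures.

Stage wet mass = m₀ − payload = 221,000 − 2,290 = 218,710 kg.
Stage dry mass = ε × stage wet mass = 0.138 × 218,710 = 30,182 kg.
Burnout mass m_f = stage dry + payload = 30,182 + 2,290 = 32,472 kg.
Δv = v_e · ln(221,000/32,472) = 4210.0 × ln(6.806) = 4210.0 × 1.9178 ≈ 8074 m/s.

Δv ≈ 8070 m/s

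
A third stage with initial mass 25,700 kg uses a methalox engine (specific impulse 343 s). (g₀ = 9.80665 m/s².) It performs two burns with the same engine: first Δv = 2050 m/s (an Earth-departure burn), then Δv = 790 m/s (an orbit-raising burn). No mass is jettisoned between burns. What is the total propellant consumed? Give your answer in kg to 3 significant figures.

v_e = Isp · g₀ = 343 × 9.80665 = 3363.7 m/s.
After the first burn: m = 25700 × exp(−2050/3363.7) = 25700 × 0.54365 = 13,971.8 kg.
After the second burn: m = 13,971.8 × exp(−790/3363.7) = 13,971.8 × 0.79068 = 11,047.2 kg.
Total propellant = m₀ − m_final = 25700 − 11,047.2 = 14,652.8 kg.

total propellant consumed ≈ 14700 kg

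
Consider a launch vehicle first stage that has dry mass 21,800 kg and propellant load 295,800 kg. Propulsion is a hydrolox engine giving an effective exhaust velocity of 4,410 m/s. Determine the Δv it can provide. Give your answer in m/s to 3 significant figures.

Δv ≈ 11800 m/s

m₀ = m_dry + m_prop = 21,800 + 295,800 = 317,600 kg.
By the Tsiolkovsky rocket equation, Δv = v_e · ln(m₀/m_f) = 4410.0 × ln(14.57) = 4410.0 × 2.6789 ≈ 11813.9 m/s.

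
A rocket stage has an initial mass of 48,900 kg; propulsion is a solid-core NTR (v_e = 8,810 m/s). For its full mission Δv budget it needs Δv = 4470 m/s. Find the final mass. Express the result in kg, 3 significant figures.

From the ideal rocket equation, m₀/m_f = exp(Δv / v_e) = exp(4470 / 8810.0) = exp(0.5074) = 1.6609.
m_f = m₀ / 1.6609 = 48,900 / 1.6609 = 29,441.9 kg.

final mass ≈ 29400 kg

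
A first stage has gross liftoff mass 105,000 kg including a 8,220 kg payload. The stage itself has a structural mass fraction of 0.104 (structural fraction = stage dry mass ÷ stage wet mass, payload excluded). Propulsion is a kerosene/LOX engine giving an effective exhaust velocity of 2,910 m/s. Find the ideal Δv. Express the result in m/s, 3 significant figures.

Stage wet mass = m₀ − payload = 105,000 − 8,220 = 96,780 kg.
Stage dry mass = ε × stage wet mass = 0.104 × 96,780 = 10,065.1 kg.
Burnout mass m_f = stage dry + payload = 10,065.1 + 8,220 = 18,285.1 kg.
By the Tsiolkovsky rocket equation, Δv = v_e · ln(105,000/18,285.1) = 2910.0 × ln(5.742) = 2910.0 × 1.7479 ≈ 5086 m/s.

Δv ≈ 5090 m/s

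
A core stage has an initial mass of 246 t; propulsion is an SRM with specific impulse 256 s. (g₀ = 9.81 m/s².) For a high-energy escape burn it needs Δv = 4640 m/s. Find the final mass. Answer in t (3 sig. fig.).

final mass ≈ 38.8 t

v_e = Isp · g₀ = 256 × 9.81 = 2511.4 m/s.
Using Δv = v_e ln(m₀/m_f): m₀/m_f = exp(Δv / v_e) = exp(4640 / 2511.4) = exp(1.8476) = 6.3446.
m_f = m₀ / 6.3446 = 246 / 6.3446 = 38.7731 t.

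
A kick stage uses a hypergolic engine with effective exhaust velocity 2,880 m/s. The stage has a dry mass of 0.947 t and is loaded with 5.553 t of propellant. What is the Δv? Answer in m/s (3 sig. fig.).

Δv ≈ 5550 m/s

m₀ = m_dry + m_prop = 0.947 + 5.553 = 6.5 t.
Δv = v_e · ln(m₀/m_f) = 2880.0 × ln(6.864) = 2880.0 × 1.9263 ≈ 5547.6 m/s.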